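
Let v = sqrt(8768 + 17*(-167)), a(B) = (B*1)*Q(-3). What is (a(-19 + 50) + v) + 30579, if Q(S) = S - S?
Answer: 30656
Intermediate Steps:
Q(S) = 0
a(B) = 0 (a(B) = (B*1)*0 = B*0 = 0)
v = 77 (v = sqrt(8768 - 2839) = sqrt(5929) = 77)
(a(-19 + 50) + v) + 30579 = (0 + 77) + 30579 = 77 + 30579 = 30656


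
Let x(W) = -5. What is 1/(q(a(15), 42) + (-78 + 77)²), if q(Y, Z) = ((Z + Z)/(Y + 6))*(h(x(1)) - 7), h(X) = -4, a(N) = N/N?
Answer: -1/131 ≈ -0.0076336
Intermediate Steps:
a(N) = 1
q(Y, Z) = -22*Z/(6 + Y) (q(Y, Z) = ((Z + Z)/(Y + 6))*(-4 - 7) = ((2*Z)/(6 + Y))*(-11) = (2*Z/(6 + Y))*(-11) = -22*Z/(6 + Y))
1/(q(a(15), 42) + (-78 + 77)²) = 1/(-22*42/(6 + 1) + (-78 + 77)²) = 1/(-22*42/7 + (-1)²) = 1/(-22*42*⅐ + 1) = 1/(-132 + 1) = 1/(-131) = -1/131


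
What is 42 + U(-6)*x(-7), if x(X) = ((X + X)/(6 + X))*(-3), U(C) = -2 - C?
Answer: -126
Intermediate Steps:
x(X) = -6*X/(6 + X) (x(X) = ((2*X)/(6 + X))*(-3) = (2*X/(6 + X))*(-3) = -6*X/(6 + X))
42 + U(-6)*x(-7) = 42 + (-2 - 1*(-6))*(-6*(-7)/(6 - 7)) = 42 + (-2 + 6)*(-6*(-7)/(-1)) = 42 + 4*(-6*(-7)*(-1)) = 42 + 4*(-42) = 42 - 168 = -126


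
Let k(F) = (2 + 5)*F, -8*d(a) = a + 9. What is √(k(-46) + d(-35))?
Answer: 5*I*√51/2 ≈ 17.854*I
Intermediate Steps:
d(a) = -9/8 - a/8 (d(a) = -(a + 9)/8 = -(9 + a)/8 = -9/8 - a/8)
k(F) = 7*F
√(k(-46) + d(-35)) = √(7*(-46) + (-9/8 - ⅛*(-35))) = √(-322 + (-9/8 + 35/8)) = √(-322 + 13/4) = √(-1275/4) = 5*I*√51/2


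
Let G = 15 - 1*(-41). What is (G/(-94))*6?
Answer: -168/47 ≈ -3.5745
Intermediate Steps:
G = 56 (G = 15 + 41 = 56)
(G/(-94))*6 = (56/(-94))*6 = (56*(-1/94))*6 = -28/47*6 = -168/47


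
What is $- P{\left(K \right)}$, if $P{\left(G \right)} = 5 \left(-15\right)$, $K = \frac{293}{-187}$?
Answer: $75$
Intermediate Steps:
$K = - \frac{293}{187}$ ($K = 293 \left(- \frac{1}{187}\right) = - \frac{293}{187} \approx -1.5668$)
$P{\left(G \right)} = -75$
$- P{\left(K \right)} = \left(-1\right) \left(-75\right) = 75$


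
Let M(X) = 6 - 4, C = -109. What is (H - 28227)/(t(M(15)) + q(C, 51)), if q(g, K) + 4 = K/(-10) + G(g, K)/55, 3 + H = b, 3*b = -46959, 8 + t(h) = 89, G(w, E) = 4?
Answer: -689590/1131 ≈ -609.72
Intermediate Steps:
M(X) = 2
t(h) = 81 (t(h) = -8 + 89 = 81)
b = -15653 (b = (1/3)*(-46959) = -15653)
H = -15656 (H = -3 - 15653 = -15656)
q(g, K) = -216/55 - K/10 (q(g, K) = -4 + (K/(-10) + 4/55) = -4 + (K*(-1/10) + 4*(1/55)) = -4 + (-K/10 + 4/55) = -4 + (4/55 - K/10) = -216/55 - K/10)
(H - 28227)/(t(M(15)) + q(C, 51)) = (-15656 - 28227)/(81 + (-216/55 - 1/10*51)) = -43883/(81 + (-216/55 - 51/10)) = -43883/(81 - 993/110) = -43883/7917/110 = -43883*110/7917 = -689590/1131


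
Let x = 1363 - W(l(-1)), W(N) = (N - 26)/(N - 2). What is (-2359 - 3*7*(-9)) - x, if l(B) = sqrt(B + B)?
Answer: -3524 + 4*I*sqrt(2) ≈ -3524.0 + 5.6569*I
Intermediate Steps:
l(B) = sqrt(2)*sqrt(B) (l(B) = sqrt(2*B) = sqrt(2)*sqrt(B))
W(N) = (-26 + N)/(-2 + N)
x = 1363 - (-26 + I*sqrt(2))/(-2 + I*sqrt(2)) (x = 1363 - (-26 + sqrt(2)*sqrt(-1))/(-2 + sqrt(2)*sqrt(-1)) = 1363 - (-26 + sqrt(2)*I)/(-2 + sqrt(2)*I) = 1363 - (-26 + I*sqrt(2))/(-2 + I*sqrt(2)) ≈ 1354.0 - 5.6569*I)
(-2359 - 3*7*(-9)) - x = (-2359 - 3*7*(-9)) - (1354 - 4*I*sqrt(2)) = (-2359 - 21*(-9)) + (-1354 + 4*I*sqrt(2)) = (-2359 - 1*(-189)) + (-1354 + 4*I*sqrt(2)) = (-2359 + 189) + (-1354 + 4*I*sqrt(2)) = -2170 + (-1354 + 4*I*sqrt(2)) = -3524 + 4*I*sqrt(2)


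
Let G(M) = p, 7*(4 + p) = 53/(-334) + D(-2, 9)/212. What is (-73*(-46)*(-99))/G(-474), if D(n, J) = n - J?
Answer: 1069979688/12971 ≈ 82490.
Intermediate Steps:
p = -142681/35404 (p = -4 + (53/(-334) + (-2 - 1*9)/212)/7 = -4 + (53*(-1/334) + (-2 - 9)*(1/212))/7 = -4 + (-53/334 - 11*1/212)/7 = -4 + (-53/334 - 11/212)/7 = -4 + (1/7)*(-7455/35404) = -4 - 1065/35404 = -142681/35404 ≈ -4.0301)
G(M) = -142681/35404
(-73*(-46)*(-99))/G(-474) = (-73*(-46)*(-99))/(-142681/35404) = (3358*(-99))*(-35404/142681) = -332442*(-35404/142681) = 1069979688/12971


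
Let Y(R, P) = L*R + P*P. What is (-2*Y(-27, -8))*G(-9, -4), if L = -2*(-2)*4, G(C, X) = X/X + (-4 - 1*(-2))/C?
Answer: 8096/9 ≈ 899.56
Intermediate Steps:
G(C, X) = 1 - 2/C (G(C, X) = 1 + (-4 + 2)/C = 1 - 2/C)
L = 16 (L = 4*4 = 16)
Y(R, P) = P**2 + 16*R (Y(R, P) = 16*R + P*P = 16*R + P**2 = P**2 + 16*R)
(-2*Y(-27, -8))*G(-9, -4) = (-2*((-8)**2 + 16*(-27)))*((-2 - 9)/(-9)) = (-2*(64 - 432))*(-1/9*(-11)) = -2*(-368)*(11/9) = 736*(11/9) = 8096/9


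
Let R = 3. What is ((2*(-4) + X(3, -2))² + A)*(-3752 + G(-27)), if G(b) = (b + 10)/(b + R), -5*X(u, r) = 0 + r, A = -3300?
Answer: 912194092/75 ≈ 1.2163e+7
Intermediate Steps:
X(u, r) = -r/5 (X(u, r) = -(0 + r)/5 = -r/5)
G(b) = (10 + b)/(3 + b) (G(b) = (b + 10)/(b + 3) = (10 + b)/(3 + b))
((2*(-4) + X(3, -2))² + A)*(-3752 + G(-27)) = ((2*(-4) - ⅕*(-2))² - 3300)*(-3752 + (10 - 27)/(3 - 27)) = ((-8 + ⅖)² - 3300)*(-3752 - 17/(-24)) = ((-38/5)² - 3300)*(-3752 - 1/24*(-17)) = (1444/25 - 3300)*(-3752 + 17/24) = -81056/25*(-90031/24) = 912194092/75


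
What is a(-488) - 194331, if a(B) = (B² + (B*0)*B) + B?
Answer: 43325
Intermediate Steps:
a(B) = B + B² (a(B) = (B² + 0*B) + B = (B² + 0) + B = B² + B = B + B²)
a(-488) - 194331 = -488*(1 - 488) - 194331 = -488*(-487) - 194331 = 237656 - 194331 = 43325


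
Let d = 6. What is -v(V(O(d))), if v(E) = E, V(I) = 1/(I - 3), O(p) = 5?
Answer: -½ ≈ -0.50000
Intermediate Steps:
V(I) = 1/(-3 + I)
-v(V(O(d))) = -1/(-3 + 5) = -1/2 = -1*½ = -½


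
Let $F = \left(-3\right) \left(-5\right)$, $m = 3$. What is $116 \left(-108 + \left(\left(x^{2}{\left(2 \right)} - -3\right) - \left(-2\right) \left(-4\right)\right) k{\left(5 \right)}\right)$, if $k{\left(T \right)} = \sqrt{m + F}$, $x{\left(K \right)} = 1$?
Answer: $-12528 - 1392 \sqrt{2} \approx -14497.0$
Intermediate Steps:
$F = 15$
$k{\left(T \right)} = 3 \sqrt{2}$ ($k{\left(T \right)} = \sqrt{3 + 15} = \sqrt{18} = 3 \sqrt{2}$)
$116 \left(-108 + \left(\left(x^{2}{\left(2 \right)} - -3\right) - \left(-2\right) \left(-4\right)\right) k{\left(5 \right)}\right) = 116 \left(-108 + \left(\left(1^{2} - -3\right) - \left(-2\right) \left(-4\right)\right) 3 \sqrt{2}\right) = 116 \left(-108 + \left(\left(1 + 3\right) - 8\right) 3 \sqrt{2}\right) = 116 \left(-108 + \left(4 - 8\right) 3 \sqrt{2}\right) = 116 \left(-108 - 4 \cdot 3 \sqrt{2}\right) = 116 \left(-108 - 12 \sqrt{2}\right) = -12528 - 1392 \sqrt{2}$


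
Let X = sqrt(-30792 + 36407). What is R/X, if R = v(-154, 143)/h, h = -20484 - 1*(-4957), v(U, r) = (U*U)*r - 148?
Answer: -678248*sqrt(5615)/17436821 ≈ -2.9147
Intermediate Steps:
v(U, r) = -148 + r*U**2 (v(U, r) = U**2*r - 148 = r*U**2 - 148 = -148 + r*U**2)
h = -15527 (h = -20484 + 4957 = -15527)
R = -3391240/15527 (R = (-148 + 143*(-154)**2)/(-15527) = (-148 + 143*23716)*(-1/15527) = (-148 + 3391388)*(-1/15527) = 3391240*(-1/15527) = -3391240/15527 ≈ -218.41)
X = sqrt(5615) ≈ 74.933
R/X = -3391240*sqrt(5615)/5615/15527 = -678248*sqrt(5615)/17436821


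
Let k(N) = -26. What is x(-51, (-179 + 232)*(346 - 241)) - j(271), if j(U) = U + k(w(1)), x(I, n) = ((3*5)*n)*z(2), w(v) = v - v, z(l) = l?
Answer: 166705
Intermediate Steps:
w(v) = 0
x(I, n) = 30*n (x(I, n) = ((3*5)*n)*2 = (15*n)*2 = 30*n)
j(U) = -26 + U (j(U) = U - 26 = -26 + U)
x(-51, (-179 + 232)*(346 - 241)) - j(271) = 30*((-179 + 232)*(346 - 241)) - (-26 + 271) = 30*(53*105) - 1*245 = 30*5565 - 245 = 166950 - 245 = 166705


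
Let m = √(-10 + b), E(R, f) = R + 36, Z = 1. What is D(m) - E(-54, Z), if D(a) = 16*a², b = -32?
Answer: -654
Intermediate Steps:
E(R, f) = 36 + R
m = I*√42 (m = √(-10 - 32) = √(-42) = I*√42 ≈ 6.4807*I)
D(m) - E(-54, Z) = 16*(I*√42)² - (36 - 54) = 16*(-42) - 1*(-18) = -672 + 18 = -654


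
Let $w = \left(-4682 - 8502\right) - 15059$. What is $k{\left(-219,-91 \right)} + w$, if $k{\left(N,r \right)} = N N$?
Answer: $19718$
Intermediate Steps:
$w = -28243$ ($w = -13184 - 15059 = -28243$)
$k{\left(N,r \right)} = N^{2}$
$k{\left(-219,-91 \right)} + w = \left(-219\right)^{2} - 28243 = 47961 - 28243 = 19718$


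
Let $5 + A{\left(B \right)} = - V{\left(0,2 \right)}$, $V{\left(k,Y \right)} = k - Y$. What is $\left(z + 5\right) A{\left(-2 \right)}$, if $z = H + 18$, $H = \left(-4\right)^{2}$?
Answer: $-117$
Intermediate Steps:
$H = 16$
$z = 34$ ($z = 16 + 18 = 34$)
$A{\left(B \right)} = -3$ ($A{\left(B \right)} = -5 - \left(0 - 2\right) = -5 - -2 = -5 + 2 = -3$)
$\left(z + 5\right) A{\left(-2 \right)} = \left(34 + 5\right) \left(-3\right) = 39 \left(-3\right) = -117$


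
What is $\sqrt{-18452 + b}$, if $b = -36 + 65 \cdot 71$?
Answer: $i \sqrt{13873} \approx 117.78 i$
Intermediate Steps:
$b = 4579$ ($b = -36 + 4615 = 4579$)
$\sqrt{-18452 + b} = \sqrt{-18452 + 4579} = \sqrt{-13873} = i \sqrt{13873}$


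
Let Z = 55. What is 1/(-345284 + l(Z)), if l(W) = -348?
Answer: -1/345632 ≈ -2.8933e-6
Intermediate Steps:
1/(-345284 + l(Z)) = 1/(-345284 - 348) = 1/(-345632) = -1/345632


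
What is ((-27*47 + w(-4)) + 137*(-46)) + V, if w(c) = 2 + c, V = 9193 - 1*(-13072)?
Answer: 14692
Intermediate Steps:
V = 22265 (V = 9193 + 13072 = 22265)
((-27*47 + w(-4)) + 137*(-46)) + V = ((-27*47 + (2 - 4)) + 137*(-46)) + 22265 = ((-1269 - 2) - 6302) + 22265 = (-1271 - 6302) + 22265 = -7573 + 22265 = 14692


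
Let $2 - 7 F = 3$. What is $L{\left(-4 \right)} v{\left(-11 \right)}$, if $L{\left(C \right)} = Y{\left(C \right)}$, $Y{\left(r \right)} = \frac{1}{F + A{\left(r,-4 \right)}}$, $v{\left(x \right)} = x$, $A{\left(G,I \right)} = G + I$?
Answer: $\frac{77}{57} \approx 1.3509$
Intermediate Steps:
$F = - \frac{1}{7}$ ($F = \frac{2}{7} - \frac{3}{7} = - \frac{1}{7} \approx -0.14286$)
$Y{\left(r \right)} = \frac{1}{- \frac{29}{7} + r}$ ($Y{\left(r \right)} = \frac{1}{- \frac{1}{7} + \left(r - 4\right)} = \frac{1}{- \frac{1}{7} + \left(-4 + r\right)} = \frac{1}{- \frac{29}{7} + r}$)
$L{\left(C \right)} = \frac{7}{-29 + 7 C}$
$L{\left(-4 \right)} v{\left(-11 \right)} = \frac{7}{-29 + 7 \left(-4\right)} \left(-11\right) = \frac{7}{-29 - 28} \left(-11\right) = \frac{7}{-57} \left(-11\right) = 7 \left(- \frac{1}{57}\right) \left(-11\right) = \left(- \frac{7}{57}\right) \left(-11\right) = \frac{77}{57}$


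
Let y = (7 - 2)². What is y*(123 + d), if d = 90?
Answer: 5325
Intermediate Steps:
y = 25 (y = 5² = 25)
y*(123 + d) = 25*(123 + 90) = 25*213 = 5325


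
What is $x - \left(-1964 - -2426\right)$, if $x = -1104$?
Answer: $-1566$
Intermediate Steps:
$x - \left(-1964 - -2426\right) = -1104 - \left(-1964 - -2426\right) = -1104 - \left(-1964 + 2426\right) = -1104 - 462 = -1566$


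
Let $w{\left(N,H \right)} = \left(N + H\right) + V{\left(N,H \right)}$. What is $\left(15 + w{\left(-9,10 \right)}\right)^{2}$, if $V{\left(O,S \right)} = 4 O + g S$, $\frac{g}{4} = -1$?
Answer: $3600$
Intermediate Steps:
$g = -4$ ($g = 4 \left(-1\right) = -4$)
$V{\left(O,S \right)} = - 4 S + 4 O$ ($V{\left(O,S \right)} = 4 O - 4 S = - 4 S + 4 O$)
$w{\left(N,H \right)} = - 3 H + 5 N$ ($w{\left(N,H \right)} = \left(N + H\right) - \left(- 4 N + 4 H\right) = \left(H + N\right) - \left(- 4 N + 4 H\right) = - 3 H + 5 N$)
$\left(15 + w{\left(-9,10 \right)}\right)^{2} = \left(15 + \left(\left(-3\right) 10 + 5 \left(-9\right)\right)\right)^{2} = \left(15 - 75\right)^{2} = \left(-60\right)^{2} = 3600$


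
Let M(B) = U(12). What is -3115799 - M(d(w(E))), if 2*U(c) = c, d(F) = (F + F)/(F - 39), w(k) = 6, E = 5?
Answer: -3115805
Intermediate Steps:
d(F) = 2*F/(-39 + F) (d(F) = (2*F)/(-39 + F) = 2*F/(-39 + F))
U(c) = c/2
M(B) = 6 (M(B) = (½)*12 = 6)
-3115799 - M(d(w(E))) = -3115799 - 1*6 = -3115799 - 6 = -3115805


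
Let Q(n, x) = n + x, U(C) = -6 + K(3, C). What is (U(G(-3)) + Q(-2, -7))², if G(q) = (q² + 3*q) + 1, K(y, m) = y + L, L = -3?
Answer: 225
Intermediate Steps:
K(y, m) = -3 + y (K(y, m) = y - 3 = -3 + y)
G(q) = 1 + q² + 3*q
U(C) = -6 (U(C) = -6 + (-3 + 3) = -6 + 0 = -6)
(U(G(-3)) + Q(-2, -7))² = (-6 + (-2 - 7))² = (-6 - 9)² = (-15)² = 225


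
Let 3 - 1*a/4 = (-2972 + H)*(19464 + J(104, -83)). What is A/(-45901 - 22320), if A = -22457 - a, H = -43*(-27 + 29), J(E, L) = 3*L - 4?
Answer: 235011421/68221 ≈ 3444.9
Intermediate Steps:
J(E, L) = -4 + 3*L
H = -86 (H = -43*2 = -86)
a = 234988964 (a = 12 - 4*(-2972 - 86)*(19464 + (-4 + 3*(-83))) = 12 - (-12232)*(19464 + (-4 - 249)) = 12 - (-12232)*(19464 - 253) = 12 - (-12232)*19211 = 12 - 4*(-58747238) = 12 + 234988952 = 234988964)
A = -235011421 (A = -22457 - 1*234988964 = -22457 - 234988964 = -235011421)
A/(-45901 - 22320) = -235011421/(-45901 - 22320) = -235011421/(-68221) = -235011421*(-1/68221) = 235011421/68221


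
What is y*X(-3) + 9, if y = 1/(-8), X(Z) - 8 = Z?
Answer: 67/8 ≈ 8.3750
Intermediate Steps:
X(Z) = 8 + Z
y = -⅛ ≈ -0.12500
y*X(-3) + 9 = -(8 - 3)/8 + 9 = -⅛*5 + 9 = -5/8 + 9 = 67/8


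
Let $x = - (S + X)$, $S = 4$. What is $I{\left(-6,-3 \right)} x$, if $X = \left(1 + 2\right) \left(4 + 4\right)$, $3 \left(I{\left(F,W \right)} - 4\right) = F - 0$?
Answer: $-56$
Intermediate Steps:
$I{\left(F,W \right)} = 4 + \frac{F}{3}$ ($I{\left(F,W \right)} = 4 + \frac{F - 0}{3} = 4 + \frac{F + 0}{3} = 4 + \frac{F}{3}$)
$X = 24$ ($X = 3 \cdot 8 = 24$)
$x = -28$ ($x = - (4 + 24) = \left(-1\right) 28 = -28$)
$I{\left(-6,-3 \right)} x = \left(4 + \frac{1}{3} \left(-6\right)\right) \left(-28\right) = \left(4 - 2\right) \left(-28\right) = 2 \left(-28\right) = -56$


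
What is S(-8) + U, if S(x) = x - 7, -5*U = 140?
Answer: -43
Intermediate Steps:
U = -28 (U = -⅕*140 = -28)
S(x) = -7 + x
S(-8) + U = (-7 - 8) - 28 = -15 - 28 = -43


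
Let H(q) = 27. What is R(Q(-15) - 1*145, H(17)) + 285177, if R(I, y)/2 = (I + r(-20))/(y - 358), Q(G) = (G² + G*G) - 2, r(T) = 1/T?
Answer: 943929811/3310 ≈ 2.8518e+5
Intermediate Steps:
Q(G) = -2 + 2*G² (Q(G) = (G² + G²) - 2 = 2*G² - 2 = -2 + 2*G²)
R(I, y) = 2*(-1/20 + I)/(-358 + y) (R(I, y) = 2*((I + 1/(-20))/(y - 358)) = 2*((I - 1/20)/(-358 + y)) = 2*((-1/20 + I)/(-358 + y)) = 2*(-1/20 + I)/(-358 + y))
R(Q(-15) - 1*145, H(17)) + 285177 = (-1 + 20*((-2 + 2*(-15)²) - 1*145))/(10*(-358 + 27)) + 285177 = (⅒)*(-1 + 20*((-2 + 2*225) - 145))/(-331) + 285177 = (⅒)*(-1/331)*(-1 + 20*((-2 + 450) - 145)) + 285177 = (⅒)*(-1/331)*(-1 + 20*(448 - 145)) + 285177 = (⅒)*(-1/331)*(-1 + 20*303) + 285177 = (⅒)*(-1/331)*(-1 + 6060) + 285177 = (⅒)*(-1/331)*6059 + 285177 = -6059/3310 + 285177 = 943929811/3310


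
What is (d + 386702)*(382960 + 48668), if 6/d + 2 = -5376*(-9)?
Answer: 4037753941312380/24191 ≈ 1.6691e+11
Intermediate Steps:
d = 3/24191 (d = 6/(-2 - 5376*(-9)) = 6/(-2 + 48384) = 6/48382 = 6*(1/48382) = 3/24191 ≈ 0.00012401)
(d + 386702)*(382960 + 48668) = (3/24191 + 386702)*(382960 + 48668) = (9354708085/24191)*431628 = 4037753941312380/24191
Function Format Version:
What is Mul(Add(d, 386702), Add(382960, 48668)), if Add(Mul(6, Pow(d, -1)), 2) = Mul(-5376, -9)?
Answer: Rational(4037753941312380, 24191) ≈ 1.6691e+11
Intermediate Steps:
d = Rational(3, 24191) (d = Mul(6, Pow(Add(-2, Mul(-5376, -9)), -1)) = Mul(6, Pow(Add(-2, 48384), -1)) = Mul(6, Pow(48382, -1)) = Mul(6, Rational(1, 48382)) = Rational(3, 24191) ≈ 0.00012401)
Mul(Add(d, 386702), Add(382960, 48668)) = Mul(Add(Rational(3, 24191), 386702), Add(382960, 48668)) = Mul(Rational(9354708085, 24191), 431628) = Rational(4037753941312380, 24191)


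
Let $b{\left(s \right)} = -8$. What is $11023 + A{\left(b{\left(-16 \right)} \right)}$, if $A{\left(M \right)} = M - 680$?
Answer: $10335$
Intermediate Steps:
$A{\left(M \right)} = -680 + M$
$11023 + A{\left(b{\left(-16 \right)} \right)} = 11023 - 688 = 10335$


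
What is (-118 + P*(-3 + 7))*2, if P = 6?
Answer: -188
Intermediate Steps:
(-118 + P*(-3 + 7))*2 = (-118 + 6*(-3 + 7))*2 = (-118 + 6*4)*2 = (-118 + 24)*2 = -94*2 = -188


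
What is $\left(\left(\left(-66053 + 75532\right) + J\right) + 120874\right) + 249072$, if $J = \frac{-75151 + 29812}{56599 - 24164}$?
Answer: $\frac{12306604536}{32435} \approx 3.7942 \cdot 10^{5}$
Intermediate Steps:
$J = - \frac{45339}{32435} \approx -1.3978$
$\left(\left(\left(-66053 + 75532\right) + J\right) + 120874\right) + 249072 = \left(\left(\left(-66053 + 75532\right) - \frac{45339}{32435}\right) + 120874\right) + 249072 = \left(\left(9479 - \frac{45339}{32435}\right) + 120874\right) + 249072 = \left(\frac{307406026}{32435} + 120874\right) + 249072 = \frac{4227954216}{32435} + 249072 = \frac{12306604536}{32435}$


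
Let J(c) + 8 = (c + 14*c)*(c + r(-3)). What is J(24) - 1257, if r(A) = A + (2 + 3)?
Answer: 8095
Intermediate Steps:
r(A) = 5 + A (r(A) = A + 5 = 5 + A)
J(c) = -8 + 15*c*(2 + c) (J(c) = -8 + (c + 14*c)*(c + (5 - 3)) = -8 + (15*c)*(c + 2) = -8 + (15*c)*(2 + c) = -8 + 15*c*(2 + c))
J(24) - 1257 = (-8 + 15*24² + 30*24) - 1257 = (-8 + 15*576 + 720) - 1257 = (-8 + 8640 + 720) - 1257 = 9352 - 1257 = 8095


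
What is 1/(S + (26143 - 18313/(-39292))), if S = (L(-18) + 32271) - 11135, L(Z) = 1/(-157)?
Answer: 6168844/291659611325 ≈ 2.1151e-5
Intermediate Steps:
L(Z) = -1/157
S = 3318351/157 (S = (-1/157 + 32271) - 11135 = 5066546/157 - 11135 = 3318351/157 ≈ 21136.)
1/(S + (26143 - 18313/(-39292))) = 1/(3318351/157 + (26143 - 18313/(-39292))) = 1/(3318351/157 + (26143 - 18313*(-1/39292))) = 1/(3318351/157 + (26143 + 18313/39292)) = 1/(3318351/157 + 1027229069/39292) = 1/(291659611325/6168844) = 6168844/291659611325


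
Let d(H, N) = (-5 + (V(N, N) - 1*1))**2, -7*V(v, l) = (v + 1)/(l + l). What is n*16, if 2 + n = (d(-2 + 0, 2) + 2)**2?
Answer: 947965169/38416 ≈ 24676.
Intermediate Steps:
V(v, l) = -(1 + v)/(14*l) (V(v, l) = -(v + 1)/(7*(l + l)) = -(1 + v)/(7*(2*l)) = -(1 + v)*1/(2*l)/7 = -(1 + v)/(14*l))
d(H, N) = (-6 + (-1 - N)/(14*N))**2 (d(H, N) = (-5 + ((-1 - N)/(14*N) - 1*1))**2 = (-5 + ((-1 - N)/(14*N) - 1))**2 = (-5 + (-1 + (-1 - N)/(14*N)))**2 = (-6 + (-1 - N)/(14*N))**2)
n = 947965169/614656 (n = -2 + ((1/196)*(1 + 85*2)**2/2**2 + 2)**2 = -2 + ((1/196)*(1/4)*(1 + 170)**2 + 2)**2 = -2 + ((1/196)*(1/4)*171**2 + 2)**2 = -2 + ((1/196)*(1/4)*29241 + 2)**2 = -2 + (29241/784 + 2)**2 = -2 + (30809/784)**2 = -2 + 949194481/614656 = 947965169/614656 ≈ 1542.3)
n*16 = (947965169/614656)*16 = 947965169/38416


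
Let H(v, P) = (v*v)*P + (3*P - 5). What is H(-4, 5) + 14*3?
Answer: 132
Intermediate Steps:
H(v, P) = -5 + 3*P + P*v**2 (H(v, P) = v**2*P + (-5 + 3*P) = P*v**2 + (-5 + 3*P) = -5 + 3*P + P*v**2)
H(-4, 5) + 14*3 = (-5 + 3*5 + 5*(-4)**2) + 14*3 = (-5 + 15 + 5*16) + 42 = (-5 + 15 + 80) + 42 = 90 + 42 = 132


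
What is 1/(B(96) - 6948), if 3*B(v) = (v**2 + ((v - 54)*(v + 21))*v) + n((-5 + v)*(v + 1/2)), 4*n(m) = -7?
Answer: 12/1840457 ≈ 6.5201e-6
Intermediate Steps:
n(m) = -7/4 (n(m) = (1/4)*(-7) = -7/4)
B(v) = -7/12 + v**2/3 + v*(-54 + v)*(21 + v)/3 (B(v) = ((v**2 + ((v - 54)*(v + 21))*v) - 7/4)/3 = ((v**2 + ((-54 + v)*(21 + v))*v) - 7/4)/3 = ((v**2 + v*(-54 + v)*(21 + v)) - 7/4)/3 = (-7/4 + v**2 + v*(-54 + v)*(21 + v))/3 = -7/12 + v**2/3 + v*(-54 + v)*(21 + v)/3)
1/(B(96) - 6948) = 1/((-7/12 - 378*96 - 32/3*96**2 + (1/3)*96**3) - 6948) = 1/((-7/12 - 36288 - 32/3*9216 + (1/3)*884736) - 6948) = 1/((-7/12 - 36288 - 98304 + 294912) - 6948) = 1/(1923833/12 - 6948) = 1/(1840457/12) = 12/1840457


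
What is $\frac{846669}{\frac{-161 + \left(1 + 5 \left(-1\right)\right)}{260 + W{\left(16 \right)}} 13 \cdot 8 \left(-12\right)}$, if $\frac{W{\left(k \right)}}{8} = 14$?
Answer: $\frac{8748913}{5720} \approx 1529.5$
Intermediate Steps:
$W{\left(k \right)} = 112$ ($W{\left(k \right)} = 8 \cdot 14 = 112$)
$\frac{846669}{\frac{-161 + \left(1 + 5 \left(-1\right)\right)}{260 + W{\left(16 \right)}} 13 \cdot 8 \left(-12\right)} = \frac{846669}{\frac{-161 + \left(1 + 5 \left(-1\right)\right)}{260 + 112} \cdot 13 \cdot 8 \left(-12\right)} = \frac{846669}{\frac{-161 + \left(1 - 5\right)}{372} \cdot 104 \left(-12\right)} = \frac{846669}{\left(-161 - 4\right) \frac{1}{372} \left(-1248\right)} = \frac{846669}{\left(-165\right) \frac{1}{372} \left(-1248\right)} = \frac{846669}{\left(- \frac{55}{124}\right) \left(-1248\right)} = \frac{846669}{\frac{17160}{31}} = 846669 \cdot \frac{31}{17160} = \frac{8748913}{5720}$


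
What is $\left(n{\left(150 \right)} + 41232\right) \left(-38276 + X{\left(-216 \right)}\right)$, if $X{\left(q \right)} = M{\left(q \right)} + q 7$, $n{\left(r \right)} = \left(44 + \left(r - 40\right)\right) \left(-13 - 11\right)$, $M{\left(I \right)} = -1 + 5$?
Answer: $-1493332224$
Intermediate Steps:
$M{\left(I \right)} = 4$
$n{\left(r \right)} = -96 - 24 r$ ($n{\left(r \right)} = \left(44 + \left(-40 + r\right)\right) \left(-24\right) = \left(4 + r\right) \left(-24\right) = -96 - 24 r$)
$X{\left(q \right)} = 4 + 7 q$ ($X{\left(q \right)} = 4 + q 7 = 4 + 7 q$)
$\left(n{\left(150 \right)} + 41232\right) \left(-38276 + X{\left(-216 \right)}\right) = \left(\left(-96 - 3600\right) + 41232\right) \left(-38276 + \left(4 + 7 \left(-216\right)\right)\right) = \left(\left(-96 - 3600\right) + 41232\right) \left(-38276 + \left(4 - 1512\right)\right) = \left(-3696 + 41232\right) \left(-38276 - 1508\right) = 37536 \left(-39784\right) = -1493332224$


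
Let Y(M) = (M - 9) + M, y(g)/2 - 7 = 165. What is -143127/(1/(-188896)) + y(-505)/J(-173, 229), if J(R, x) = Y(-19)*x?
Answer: 290989735794952/10763 ≈ 2.7036e+10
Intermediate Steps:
y(g) = 344 (y(g) = 14 + 2*165 = 14 + 330 = 344)
Y(M) = -9 + 2*M (Y(M) = (-9 + M) + M = -9 + 2*M)
J(R, x) = -47*x (J(R, x) = (-9 + 2*(-19))*x = (-9 - 38)*x = -47*x)
-143127/(1/(-188896)) + y(-505)/J(-173, 229) = -143127/(1/(-188896)) + 344/((-47*229)) = -143127/(-1/188896) + 344/(-10763) = -143127*(-188896) + 344*(-1/10763) = 27036117792 - 344/10763 = 290989735794952/10763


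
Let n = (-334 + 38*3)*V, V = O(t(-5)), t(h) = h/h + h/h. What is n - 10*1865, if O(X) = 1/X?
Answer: -18760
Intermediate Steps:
t(h) = 2 (t(h) = 1 + 1 = 2)
V = ½ (V = 1/2 = ½ ≈ 0.50000)
n = -110 (n = (-334 + 38*3)*(½) = (-334 + 114)*(½) = -220*½ = -110)
n - 10*1865 = -110 - 10*1865 = -110 - 1*18650 = -110 - 18650 = -18760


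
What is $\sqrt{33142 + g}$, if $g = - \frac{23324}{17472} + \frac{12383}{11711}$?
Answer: $\frac{\sqrt{2257439679770457}}{260988} \approx 182.05$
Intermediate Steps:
$g = - \frac{289753}{1043952}$ ($g = \left(-23324\right) \frac{1}{17472} + 12383 \cdot \frac{1}{11711} = - \frac{833}{624} + \frac{1769}{1673} = - \frac{289753}{1043952} \approx -0.27755$)
$\sqrt{33142 + g} = \sqrt{33142 - \frac{289753}{1043952}} = \sqrt{\frac{34598367431}{1043952}} = \frac{\sqrt{2257439679770457}}{260988}$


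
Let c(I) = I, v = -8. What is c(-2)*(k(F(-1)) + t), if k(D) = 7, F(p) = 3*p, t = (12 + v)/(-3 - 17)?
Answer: -68/5 ≈ -13.600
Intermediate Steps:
t = -⅕ (t = (12 - 8)/(-3 - 17) = 4/(-20) = 4*(-1/20) = -⅕ ≈ -0.20000)
c(-2)*(k(F(-1)) + t) = -2*(7 - ⅕) = -2*34/5 = -68/5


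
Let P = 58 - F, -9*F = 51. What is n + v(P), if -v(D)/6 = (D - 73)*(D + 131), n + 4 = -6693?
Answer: 12613/3 ≈ 4204.3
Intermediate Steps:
n = -6697 (n = -4 - 6693 = -6697)
F = -17/3 (F = -⅑*51 = -17/3 ≈ -5.6667)
P = 191/3 (P = 58 - 1*(-17/3) = 58 + 17/3 = 191/3 ≈ 63.667)
v(D) = -6*(-73 + D)*(131 + D) (v(D) = -6*(D - 73)*(D + 131) = -6*(-73 + D)*(131 + D))
n + v(P) = -6697 + (57378 - 348*191/3 - 6*(191/3)²) = -6697 + (57378 - 22156 - 6*36481/9) = -6697 + (57378 - 22156 - 72962/3) = -6697 + 32704/3 = 12613/3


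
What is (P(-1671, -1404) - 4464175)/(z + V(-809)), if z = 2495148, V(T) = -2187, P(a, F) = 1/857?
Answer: -3825797974/2136467577 ≈ -1.7907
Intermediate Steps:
P(a, F) = 1/857
(P(-1671, -1404) - 4464175)/(z + V(-809)) = (1/857 - 4464175)/(2495148 - 2187) = -3825797974/857/2492961 = -3825797974/857*1/2492961 = -3825797974/2136467577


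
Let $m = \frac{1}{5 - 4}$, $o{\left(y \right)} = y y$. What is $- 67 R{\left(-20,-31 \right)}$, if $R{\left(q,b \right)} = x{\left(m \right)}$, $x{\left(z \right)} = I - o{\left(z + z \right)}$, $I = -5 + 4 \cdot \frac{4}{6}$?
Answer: $\frac{1273}{3} \approx 424.33$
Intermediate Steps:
$o{\left(y \right)} = y^{2}$
$I = - \frac{7}{3}$ ($I = -5 + 4 \cdot 4 \cdot \frac{1}{6} = -5 + 4 \cdot \frac{2}{3} = -5 + \frac{8}{3} = - \frac{7}{3} \approx -2.3333$)
$m = 1$ ($m = 1^{-1} = 1$)
$x{\left(z \right)} = - \frac{7}{3} - 4 z^{2}$ ($x{\left(z \right)} = - \frac{7}{3} - \left(z + z\right)^{2} = - \frac{7}{3} - \left(2 z\right)^{2} = - \frac{7}{3} - 4 z^{2}$)
$R{\left(q,b \right)} = - \frac{19}{3}$ ($R{\left(q,b \right)} = - \frac{7}{3} - 4 \cdot 1^{2} = - \frac{7}{3} - 4 = - \frac{19}{3}$)
$- 67 R{\left(-20,-31 \right)} = \left(-67\right) \left(- \frac{19}{3}\right) = \frac{1273}{3}$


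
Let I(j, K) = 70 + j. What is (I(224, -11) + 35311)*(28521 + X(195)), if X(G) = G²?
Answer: 2369370330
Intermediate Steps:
(I(224, -11) + 35311)*(28521 + X(195)) = ((70 + 224) + 35311)*(28521 + 195²) = (294 + 35311)*(28521 + 38025) = 35605*66546 = 2369370330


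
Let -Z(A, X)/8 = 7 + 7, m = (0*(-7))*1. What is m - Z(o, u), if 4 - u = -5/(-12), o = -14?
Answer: 112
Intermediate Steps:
u = 43/12 (u = 4 - (-5)/(-12) = 4 - (-5)*(-1)/12 = 4 - 1*5/12 = 4 - 5/12 = 43/12 ≈ 3.5833)
m = 0 (m = 0*1 = 0)
Z(A, X) = -112 (Z(A, X) = -8*(7 + 7) = -8*14 = -112)
m - Z(o, u) = 0 - 1*(-112) = 0 + 112 = 112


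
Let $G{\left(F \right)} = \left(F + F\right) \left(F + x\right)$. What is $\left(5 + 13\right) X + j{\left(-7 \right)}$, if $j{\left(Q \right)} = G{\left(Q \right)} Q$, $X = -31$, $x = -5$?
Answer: $-1734$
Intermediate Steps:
$G{\left(F \right)} = 2 F \left(-5 + F\right)$ ($G{\left(F \right)} = \left(F + F\right) \left(F - 5\right) = 2 F \left(-5 + F\right)$)
$j{\left(Q \right)} = 2 Q^{2} \left(-5 + Q\right)$ ($j{\left(Q \right)} = 2 Q \left(-5 + Q\right) Q = 2 Q^{2} \left(-5 + Q\right)$)
$\left(5 + 13\right) X + j{\left(-7 \right)} = \left(5 + 13\right) \left(-31\right) + 2 \left(-7\right)^{2} \left(-5 - 7\right) = 18 \left(-31\right) + 2 \cdot 49 \left(-12\right) = -558 - 1176 = -1734$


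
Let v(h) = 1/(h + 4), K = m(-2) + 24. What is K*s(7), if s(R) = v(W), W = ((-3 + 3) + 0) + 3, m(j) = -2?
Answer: 22/7 ≈ 3.1429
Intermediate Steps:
K = 22 (K = -2 + 24 = 22)
W = 3 (W = (0 + 0) + 3 = 0 + 3 = 3)
v(h) = 1/(4 + h)
s(R) = ⅐ (s(R) = 1/(4 + 3) = 1/7 = ⅐)
K*s(7) = 22*(⅐) = 22/7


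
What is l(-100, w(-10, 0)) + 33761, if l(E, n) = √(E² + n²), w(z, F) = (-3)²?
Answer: 33761 + √10081 ≈ 33861.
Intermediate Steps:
w(z, F) = 9
l(-100, w(-10, 0)) + 33761 = √((-100)² + 9²) + 33761 = √(10000 + 81) + 33761 = √10081 + 33761 = 33761 + √10081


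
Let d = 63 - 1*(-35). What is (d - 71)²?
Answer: 729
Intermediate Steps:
d = 98 (d = 63 + 35 = 98)
(d - 71)² = (98 - 71)² = 27² = 729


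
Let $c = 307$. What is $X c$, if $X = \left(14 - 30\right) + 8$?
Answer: $-2456$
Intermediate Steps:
$X = -8$ ($X = -16 + 8 = -8$)
$X c = \left(-8\right) 307 = -2456$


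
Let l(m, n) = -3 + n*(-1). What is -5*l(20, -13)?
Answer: -50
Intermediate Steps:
l(m, n) = -3 - n
-5*l(20, -13) = -5*(-3 - 1*(-13)) = -5*(-3 + 13) = -5*10 = -50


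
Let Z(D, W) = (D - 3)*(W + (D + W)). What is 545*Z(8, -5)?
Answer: -5450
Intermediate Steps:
Z(D, W) = (-3 + D)*(D + 2*W)
545*Z(8, -5) = 545*(8² - 6*(-5) - 3*8 + 2*8*(-5)) = 545*(64 + 30 - 24 - 80) = 545*(-10) = -5450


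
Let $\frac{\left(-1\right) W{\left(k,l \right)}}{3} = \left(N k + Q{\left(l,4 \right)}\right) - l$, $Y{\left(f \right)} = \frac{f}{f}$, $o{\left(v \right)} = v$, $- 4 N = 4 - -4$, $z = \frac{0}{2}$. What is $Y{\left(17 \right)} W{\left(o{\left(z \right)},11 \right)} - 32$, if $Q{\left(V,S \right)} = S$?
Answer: $-11$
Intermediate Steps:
$z = 0$ ($z = 0 \cdot \frac{1}{2} = 0$)
$N = -2$ ($N = - \frac{4 - -4}{4} = - \frac{4 + 4}{4} = \left(- \frac{1}{4}\right) 8 = -2$)
$Y{\left(f \right)} = 1$
$W{\left(k,l \right)} = -12 + 3 l + 6 k$ ($W{\left(k,l \right)} = - 3 \left(\left(- 2 k + 4\right) - l\right) = - 3 \left(\left(4 - 2 k\right) - l\right) = - 3 \left(4 - l - 2 k\right) = -12 + 3 l + 6 k$)
$Y{\left(17 \right)} W{\left(o{\left(z \right)},11 \right)} - 32 = 1 \left(-12 + 3 \cdot 11 + 6 \cdot 0\right) - 32 = 1 \left(-12 + 33 + 0\right) - 32 = 1 \cdot 21 - 32 = 21 - 32 = -11$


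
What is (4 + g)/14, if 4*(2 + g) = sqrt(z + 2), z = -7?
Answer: 1/7 + I*sqrt(5)/56 ≈ 0.14286 + 0.03993*I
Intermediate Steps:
g = -2 + I*sqrt(5)/4 (g = -2 + sqrt(-7 + 2)/4 = -2 + sqrt(-5)/4 = -2 + (I*sqrt(5))/4 = -2 + I*sqrt(5)/4 ≈ -2.0 + 0.55902*I)
(4 + g)/14 = (4 + (-2 + I*sqrt(5)/4))/14 = (2 + I*sqrt(5)/4)/14 = 1/7 + I*sqrt(5)/56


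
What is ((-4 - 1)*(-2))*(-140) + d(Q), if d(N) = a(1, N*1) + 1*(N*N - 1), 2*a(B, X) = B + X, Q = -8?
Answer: -2681/2 ≈ -1340.5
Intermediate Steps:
a(B, X) = B/2 + X/2 (a(B, X) = (B + X)/2 = B/2 + X/2)
d(N) = -½ + N² + N/2 (d(N) = ((½)*1 + (N*1)/2) + 1*(N*N - 1) = (½ + N/2) + 1*(N² - 1) = (½ + N/2) + 1*(-1 + N²) = (½ + N/2) + (-1 + N²) = -½ + N² + N/2)
((-4 - 1)*(-2))*(-140) + d(Q) = ((-4 - 1)*(-2))*(-140) + (-½ + (-8)² + (½)*(-8)) = -5*(-2)*(-140) + (-½ + 64 - 4) = 10*(-140) + 119/2 = -1400 + 119/2 = -2681/2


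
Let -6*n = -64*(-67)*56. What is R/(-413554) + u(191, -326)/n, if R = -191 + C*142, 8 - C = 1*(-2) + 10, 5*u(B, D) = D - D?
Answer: 191/413554 ≈ 0.00046185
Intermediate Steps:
u(B, D) = 0 (u(B, D) = (D - D)/5 = (⅕)*0 = 0)
C = 0 (C = 8 - (1*(-2) + 10) = 8 - (-2 + 10) = 8 - 1*8 = 8 - 8 = 0)
R = -191 (R = -191 + 0*142 = -191 + 0 = -191)
n = -120064/3 (n = -(-64*(-67))*56/6 = -2144*56/3 = -⅙*240128 = -120064/3 ≈ -40021.)
R/(-413554) + u(191, -326)/n = -191/(-413554) + 0/(-120064/3) = -191*(-1/413554) + 0*(-3/120064) = 191/413554 + 0 = 191/413554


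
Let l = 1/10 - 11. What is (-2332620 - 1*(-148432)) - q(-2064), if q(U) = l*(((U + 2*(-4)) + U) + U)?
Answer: -2251768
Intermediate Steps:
l = -109/10 (l = 1/10 - 11 = -109/10 ≈ -10.900)
q(U) = 436/5 - 327*U/10 (q(U) = -109*(((U + 2*(-4)) + U) + U)/10 = -109*(((U - 8) + U) + U)/10 = -109*(((-8 + U) + U) + U)/10 = -109*((-8 + 2*U) + U)/10 = -109*(-8 + 3*U)/10 = 436/5 - 327*U/10)
(-2332620 - 1*(-148432)) - q(-2064) = (-2332620 - 1*(-148432)) - (436/5 - 327/10*(-2064)) = (-2332620 + 148432) - (436/5 + 337464/5) = -2184188 - 1*67580 = -2184188 - 67580 = -2251768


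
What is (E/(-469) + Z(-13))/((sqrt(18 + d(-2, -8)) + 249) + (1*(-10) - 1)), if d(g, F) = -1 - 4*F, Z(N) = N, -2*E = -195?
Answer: -12389/229810 ≈ -0.053910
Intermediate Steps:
E = 195/2 (E = -1/2*(-195) = 195/2 ≈ 97.500)
(E/(-469) + Z(-13))/((sqrt(18 + d(-2, -8)) + 249) + (1*(-10) - 1)) = ((195/2)/(-469) - 13)/((sqrt(18 + (-1 - 4*(-8))) + 249) + (1*(-10) - 1)) = ((195/2)*(-1/469) - 13)/((sqrt(18 + (-1 + 32)) + 249) + (-10 - 1)) = (-195/938 - 13)/((sqrt(18 + 31) + 249) - 11) = -12389/(938*((sqrt(49) + 249) - 11)) = -12389/(938*((7 + 249) - 11)) = -12389/(938*(256 - 11)) = -12389/938/245 = -12389/938*1/245 = -12389/229810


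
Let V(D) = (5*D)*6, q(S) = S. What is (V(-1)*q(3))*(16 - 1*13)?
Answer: -270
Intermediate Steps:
V(D) = 30*D
(V(-1)*q(3))*(16 - 1*13) = ((30*(-1))*3)*(16 - 1*13) = (-30*3)*(16 - 13) = -90*3 = -270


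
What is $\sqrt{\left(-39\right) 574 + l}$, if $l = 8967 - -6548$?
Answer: $i \sqrt{6871} \approx 82.891 i$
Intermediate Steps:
$l = 15515$ ($l = 8967 + 6548 = 15515$)
$\sqrt{\left(-39\right) 574 + l} = \sqrt{\left(-39\right) 574 + 15515} = \sqrt{-22386 + 15515} = \sqrt{-6871} = i \sqrt{6871}$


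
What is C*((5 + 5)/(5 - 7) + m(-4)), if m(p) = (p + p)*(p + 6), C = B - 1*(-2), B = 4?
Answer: -126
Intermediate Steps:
C = 6 (C = 4 - 1*(-2) = 4 + 2 = 6)
m(p) = 2*p*(6 + p) (m(p) = (2*p)*(6 + p) = 2*p*(6 + p))
C*((5 + 5)/(5 - 7) + m(-4)) = 6*((5 + 5)/(5 - 7) + 2*(-4)*(6 - 4)) = 6*(10/(-2) + 2*(-4)*2) = 6*(10*(-½) - 16) = 6*(-5 - 16) = 6*(-21) = -126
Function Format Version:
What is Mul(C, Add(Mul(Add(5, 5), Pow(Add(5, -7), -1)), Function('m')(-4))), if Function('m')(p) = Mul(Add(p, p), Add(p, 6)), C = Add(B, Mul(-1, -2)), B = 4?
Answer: -126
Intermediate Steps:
C = 6 (C = Add(4, Mul(-1, -2)) = Add(4, 2) = 6)
Function('m')(p) = Mul(2, p, Add(6, p)) (Function('m')(p) = Mul(Mul(2, p), Add(6, p)) = Mul(2, p, Add(6, p)))
Mul(C, Add(Mul(Add(5, 5), Pow(Add(5, -7), -1)), Function('m')(-4))) = Mul(6, Add(Mul(Add(5, 5), Pow(Add(5, -7), -1)), Mul(2, -4, Add(6, -4)))) = Mul(6, Add(Mul(10, Pow(-2, -1)), Mul(2, -4, 2))) = Mul(6, Add(Mul(10, Rational(-1, 2)), -16)) = Mul(6, Add(-5, -16)) = Mul(6, -21) = -126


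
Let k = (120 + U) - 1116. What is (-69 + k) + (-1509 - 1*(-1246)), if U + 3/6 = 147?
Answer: -2363/2 ≈ -1181.5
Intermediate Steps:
U = 293/2 (U = -1/2 + 147 = 293/2 ≈ 146.50)
k = -1699/2 (k = (120 + 293/2) - 1116 = 533/2 - 1116 = -1699/2 ≈ -849.50)
(-69 + k) + (-1509 - 1*(-1246)) = (-69 - 1699/2) + (-1509 - 1*(-1246)) = -1837/2 + (-1509 + 1246) = -1837/2 - 263 = -2363/2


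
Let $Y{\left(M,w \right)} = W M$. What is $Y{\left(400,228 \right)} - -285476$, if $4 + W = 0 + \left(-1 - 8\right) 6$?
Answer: $262276$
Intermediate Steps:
$W = -58$ ($W = -4 + \left(0 + \left(-1 - 8\right) 6\right) = -4 + \left(0 - 54\right) = -4 - 54 = -58$)
$Y{\left(M,w \right)} = - 58 M$
$Y{\left(400,228 \right)} - -285476 = \left(-58\right) 400 - -285476 = -23200 + 285476 = 262276$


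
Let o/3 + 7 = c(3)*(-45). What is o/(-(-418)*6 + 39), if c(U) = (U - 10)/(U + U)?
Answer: 91/1698 ≈ 0.053592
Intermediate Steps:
c(U) = (-10 + U)/(2*U) (c(U) = (-10 + U)/((2*U)) = (-10 + U)*(1/(2*U)) = (-10 + U)/(2*U))
o = 273/2 (o = -21 + 3*(((½)*(-10 + 3)/3)*(-45)) = -21 + 3*(((½)*(⅓)*(-7))*(-45)) = -21 + 3*(-7/6*(-45)) = -21 + 3*(105/2) = -21 + 315/2 = 273/2 ≈ 136.50)
o/(-(-418)*6 + 39) = 273/(2*(-(-418)*6 + 39)) = 273/(2*(-38*(-66) + 39)) = 273/(2*(2508 + 39)) = (273/2)/2547 = (273/2)*(1/2547) = 91/1698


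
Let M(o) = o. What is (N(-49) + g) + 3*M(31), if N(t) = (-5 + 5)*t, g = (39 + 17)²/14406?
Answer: 13703/147 ≈ 93.218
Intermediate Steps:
g = 32/147 (g = 56²*(1/14406) = 3136*(1/14406) = 32/147 ≈ 0.21769)
N(t) = 0 (N(t) = 0*t = 0)
(N(-49) + g) + 3*M(31) = (0 + 32/147) + 3*31 = 32/147 + 93 = 13703/147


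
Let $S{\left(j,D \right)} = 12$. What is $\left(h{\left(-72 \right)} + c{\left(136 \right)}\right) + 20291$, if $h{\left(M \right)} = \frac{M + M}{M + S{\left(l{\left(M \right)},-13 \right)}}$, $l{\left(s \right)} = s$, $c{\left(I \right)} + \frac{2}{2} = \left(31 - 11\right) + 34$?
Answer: $\frac{101732}{5} \approx 20346.0$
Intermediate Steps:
$c{\left(I \right)} = 53$ ($c{\left(I \right)} = -1 + \left(\left(31 - 11\right) + 34\right) = -1 + \left(20 + 34\right) = -1 + 54 = 53$)
$h{\left(M \right)} = \frac{2 M}{12 + M}$ ($h{\left(M \right)} = \frac{M + M}{M + 12} = \frac{2 M}{12 + M}$)
$\left(h{\left(-72 \right)} + c{\left(136 \right)}\right) + 20291 = \left(2 \left(-72\right) \frac{1}{12 - 72} + 53\right) + 20291 = \left(2 \left(-72\right) \frac{1}{-60} + 53\right) + 20291 = \left(2 \left(-72\right) \left(- \frac{1}{60}\right) + 53\right) + 20291 = \left(\frac{12}{5} + 53\right) + 20291 = \frac{277}{5} + 20291 = \frac{101732}{5}$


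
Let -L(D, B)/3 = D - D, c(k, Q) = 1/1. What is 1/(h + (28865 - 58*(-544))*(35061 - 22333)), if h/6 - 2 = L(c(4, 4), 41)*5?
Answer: 1/768987588 ≈ 1.3004e-9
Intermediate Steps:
c(k, Q) = 1
L(D, B) = 0 (L(D, B) = -3*(D - D) = -3*0 = 0)
h = 12 (h = 12 + 6*(0*5) = 12 + 6*0 = 12 + 0 = 12)
1/(h + (28865 - 58*(-544))*(35061 - 22333)) = 1/(12 + (28865 - 58*(-544))*(35061 - 22333)) = 1/(12 + (28865 + 31552)*12728) = 1/(12 + 60417*12728) = 1/(12 + 768987576) = 1/768987588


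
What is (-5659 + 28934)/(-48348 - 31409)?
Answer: -23275/79757 ≈ -0.29182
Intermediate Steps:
(-5659 + 28934)/(-48348 - 31409) = 23275/(-79757) = 23275*(-1/79757) = -23275/79757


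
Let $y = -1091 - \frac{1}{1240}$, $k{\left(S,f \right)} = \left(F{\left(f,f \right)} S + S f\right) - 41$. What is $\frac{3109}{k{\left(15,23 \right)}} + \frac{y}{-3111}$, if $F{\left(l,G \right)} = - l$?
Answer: $- \frac{3979312093}{52721080} \approx -75.479$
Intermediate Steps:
$k{\left(S,f \right)} = -41$ ($k{\left(S,f \right)} = \left(- f S + S f\right) - 41 = \left(- S f + S f\right) - 41 = 0 - 41 = -41$)
$y = - \frac{1352841}{1240}$ ($y = -1091 - \frac{1}{1240} = - \frac{1352841}{1240} \approx -1091.0$)
$\frac{3109}{k{\left(15,23 \right)}} + \frac{y}{-3111} = \frac{3109}{-41} - \frac{1352841}{1240 \left(-3111\right)} = 3109 \left(- \frac{1}{41}\right) - - \frac{450947}{1285880} = - \frac{3109}{41} + \frac{450947}{1285880} = - \frac{3979312093}{52721080}$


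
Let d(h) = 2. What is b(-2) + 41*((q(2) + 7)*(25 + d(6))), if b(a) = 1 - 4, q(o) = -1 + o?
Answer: 8853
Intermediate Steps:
b(a) = -3
b(-2) + 41*((q(2) + 7)*(25 + d(6))) = -3 + 41*(((-1 + 2) + 7)*(25 + 2)) = -3 + 41*((1 + 7)*27) = -3 + 41*(8*27) = -3 + 41*216 = -3 + 8856 = 8853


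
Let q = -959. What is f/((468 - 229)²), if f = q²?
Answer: 919681/57121 ≈ 16.101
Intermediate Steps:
f = 919681 (f = (-959)² = 919681)
f/((468 - 229)²) = 919681/((468 - 229)²) = 919681/(239²) = 919681/57121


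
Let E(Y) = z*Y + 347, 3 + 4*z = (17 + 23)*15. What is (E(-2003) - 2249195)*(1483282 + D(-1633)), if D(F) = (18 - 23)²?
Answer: -15116653082181/4 ≈ -3.7792e+12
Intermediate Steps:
D(F) = 25 (D(F) = (-5)² = 25)
z = 597/4 (z = -¾ + ((17 + 23)*15)/4 = -¾ + (40*15)/4 = -¾ + (¼)*600 = -¾ + 150 = 597/4 ≈ 149.25)
E(Y) = 347 + 597*Y/4 (E(Y) = 597*Y/4 + 347 = 347 + 597*Y/4)
(E(-2003) - 2249195)*(1483282 + D(-1633)) = ((347 + (597/4)*(-2003)) - 2249195)*(1483282 + 25) = ((347 - 1195791/4) - 2249195)*1483307 = (-1194403/4 - 2249195)*1483307 = -10191183/4*1483307 = -15116653082181/4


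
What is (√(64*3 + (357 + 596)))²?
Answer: 1145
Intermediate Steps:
(√(64*3 + (357 + 596)))² = (√(192 + 953))² = (√1145)² = 1145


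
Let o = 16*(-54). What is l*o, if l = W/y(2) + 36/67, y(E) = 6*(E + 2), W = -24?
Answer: 26784/67 ≈ 399.76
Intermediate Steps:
y(E) = 12 + 6*E (y(E) = 6*(2 + E) = 12 + 6*E)
o = -864
l = -31/67 (l = -24/(12 + 6*2) + 36/67 = -24/(12 + 12) + 36*(1/67) = -24/24 + 36/67 = -24*1/24 + 36/67 = -1 + 36/67 = -31/67 ≈ -0.46269)
l*o = -31/67*(-864) = 26784/67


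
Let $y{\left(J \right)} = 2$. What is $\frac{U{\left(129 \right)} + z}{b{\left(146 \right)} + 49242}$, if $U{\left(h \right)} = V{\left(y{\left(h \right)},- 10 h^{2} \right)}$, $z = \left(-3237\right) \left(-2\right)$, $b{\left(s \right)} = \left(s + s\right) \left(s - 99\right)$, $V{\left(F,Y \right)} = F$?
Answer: $\frac{3238}{31483} \approx 0.10285$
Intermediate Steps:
$b{\left(s \right)} = 2 s \left(-99 + s\right)$
$z = 6474$
$U{\left(h \right)} = 2$
$\frac{U{\left(129 \right)} + z}{b{\left(146 \right)} + 49242} = \frac{2 + 6474}{2 \cdot 146 \left(-99 + 146\right) + 49242} = \frac{6476}{2 \cdot 146 \cdot 47 + 49242} = \frac{6476}{13724 + 49242} = \frac{6476}{62966} = 6476 \cdot \frac{1}{62966} = \frac{3238}{31483}$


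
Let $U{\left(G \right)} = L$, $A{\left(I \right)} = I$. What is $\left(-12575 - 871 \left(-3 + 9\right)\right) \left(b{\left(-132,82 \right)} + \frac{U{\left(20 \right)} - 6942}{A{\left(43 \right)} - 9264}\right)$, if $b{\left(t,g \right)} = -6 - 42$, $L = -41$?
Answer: $\frac{7754560625}{9221} \approx 8.4097 \cdot 10^{5}$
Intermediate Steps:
$U{\left(G \right)} = -41$
$b{\left(t,g \right)} = -48$ ($b{\left(t,g \right)} = -6 - 42 = -48$)
$\left(-12575 - 871 \left(-3 + 9\right)\right) \left(b{\left(-132,82 \right)} + \frac{U{\left(20 \right)} - 6942}{A{\left(43 \right)} - 9264}\right) = \left(-12575 - 871 \left(-3 + 9\right)\right) \left(-48 + \frac{-41 - 6942}{43 - 9264}\right) = \left(-12575 - 5226\right) \left(-48 - \frac{6983}{-9221}\right) = \left(-12575 - 5226\right) \left(-48 - - \frac{6983}{9221}\right) = - 17801 \left(-48 + \frac{6983}{9221}\right) = \left(-17801\right) \left(- \frac{435625}{9221}\right) = \frac{7754560625}{9221}$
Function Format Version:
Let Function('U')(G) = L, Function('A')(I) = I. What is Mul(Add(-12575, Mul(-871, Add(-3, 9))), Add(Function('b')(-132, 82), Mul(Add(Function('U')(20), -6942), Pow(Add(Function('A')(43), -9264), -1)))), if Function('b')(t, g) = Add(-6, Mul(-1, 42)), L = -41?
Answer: Rational(7754560625, 9221) ≈ 8.4097e+5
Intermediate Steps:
Function('U')(G) = -41
Function('b')(t, g) = -48 (Function('b')(t, g) = Add(-6, -42) = -48)
Mul(Add(-12575, Mul(-871, Add(-3, 9))), Add(Function('b')(-132, 82), Mul(Add(Function('U')(20), -6942), Pow(Add(Function('A')(43), -9264), -1)))) = Mul(Add(-12575, Mul(-871, Add(-3, 9))), Add(-48, Mul(Add(-41, -6942), Pow(Add(43, -9264), -1)))) = Mul(Add(-12575, Mul(-871, 6)), Add(-48, Mul(-6983, Pow(-9221, -1)))) = Mul(Add(-12575, -5226), Add(-48, Mul(-6983, Rational(-1, 9221)))) = Mul(-17801, Add(-48, Rational(6983, 9221))) = Mul(-17801, Rational(-435625, 9221)) = Rational(7754560625, 9221)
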